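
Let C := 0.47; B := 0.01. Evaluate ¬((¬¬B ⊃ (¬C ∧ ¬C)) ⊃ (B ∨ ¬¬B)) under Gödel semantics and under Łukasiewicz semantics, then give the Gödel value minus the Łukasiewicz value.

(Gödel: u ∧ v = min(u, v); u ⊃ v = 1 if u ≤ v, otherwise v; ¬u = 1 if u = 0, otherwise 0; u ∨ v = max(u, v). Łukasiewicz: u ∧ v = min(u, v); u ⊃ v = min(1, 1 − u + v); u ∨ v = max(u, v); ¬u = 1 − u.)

Gödel evaluation:
  ¬B: Gödel ¬ of 0.01 = 0 (operand ≠ 0)
  ¬¬B: Gödel ¬ of 0 = 1 (operand is 0)
  ¬C: Gödel ¬ of 0.47 = 0 (operand ≠ 0)
  ¬C: Gödel ¬ of 0.47 = 0 (operand ≠ 0)
  (¬C ∧ ¬C) = min(0, 0) = 0
  (¬¬B ⊃ (¬C ∧ ¬C)): 1 > 0, so result = 0
  ¬B: Gödel ¬ of 0.01 = 0 (operand ≠ 0)
  ¬¬B: Gödel ¬ of 0 = 1 (operand is 0)
  (B ∨ ¬¬B) = max(0.01, 1) = 1
  ((¬¬B ⊃ (¬C ∧ ¬C)) ⊃ (B ∨ ¬¬B)): 0 ≤ 1, so result = 1
  ¬((¬¬B ⊃ (¬C ∧ ¬C)) ⊃ (B ∨ ¬¬B)): Gödel ¬ of 1 = 0 (operand ≠ 0)
  Gödel value = 0
Łukasiewicz evaluation:
  ¬B: Łukasiewicz ¬ gives 1 − 0.01 = 0.99
  ¬¬B: Łukasiewicz ¬ gives 1 − 0.99 = 0.01
  ¬C: Łukasiewicz ¬ gives 1 − 0.47 = 0.53
  ¬C: Łukasiewicz ¬ gives 1 − 0.47 = 0.53
  (¬C ∧ ¬C) = min(0.53, 0.53) = 0.53
  (¬¬B ⊃ (¬C ∧ ¬C)): min(1, 1 − 0.01 + 0.53) = 1
  ¬B: Łukasiewicz ¬ gives 1 − 0.01 = 0.99
  ¬¬B: Łukasiewicz ¬ gives 1 − 0.99 = 0.01
  (B ∨ ¬¬B) = max(0.01, 0.01) = 0.01
  ((¬¬B ⊃ (¬C ∧ ¬C)) ⊃ (B ∨ ¬¬B)): min(1, 1 − 1 + 0.01) = 0.01
  ¬((¬¬B ⊃ (¬C ∧ ¬C)) ⊃ (B ∨ ¬¬B)): Łukasiewicz ¬ gives 1 − 0.01 = 0.99
  Łukasiewicz value = 0.99
Difference: 0 − 0.99 = -0.99

-0.99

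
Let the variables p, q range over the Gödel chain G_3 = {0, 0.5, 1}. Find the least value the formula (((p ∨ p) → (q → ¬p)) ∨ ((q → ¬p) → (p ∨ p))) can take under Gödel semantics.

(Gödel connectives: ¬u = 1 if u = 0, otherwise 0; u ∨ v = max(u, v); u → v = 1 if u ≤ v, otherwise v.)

1.00

Every assignment gives 1. For instance at p = 0, q = 0:
  (p ∨ p) = max(0, 0) = 0
  ¬p: Gödel ¬ of 0 = 1 (operand is 0)
  (q → ¬p): 0 ≤ 1, so result = 1
  ((p ∨ p) → (q → ¬p)): 0 ≤ 1, so result = 1
  ¬p: Gödel ¬ of 0 = 1 (operand is 0)
  (q → ¬p): 0 ≤ 1, so result = 1
  (p ∨ p) = max(0, 0) = 0
  ((q → ¬p) → (p ∨ p)): 1 > 0, so result = 0
  (((p ∨ p) → (q → ¬p)) ∨ ((q → ¬p) → (p ∨ p))) = max(1, 0) = 1
All 9 assignments give value 1 — the formula is a G_3-tautology.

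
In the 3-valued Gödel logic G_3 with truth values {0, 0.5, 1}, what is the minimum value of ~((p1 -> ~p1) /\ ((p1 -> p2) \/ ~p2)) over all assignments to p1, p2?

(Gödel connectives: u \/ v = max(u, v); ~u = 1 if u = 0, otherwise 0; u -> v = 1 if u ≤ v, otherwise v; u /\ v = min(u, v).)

0.00

The minimum is attained at p1 = 0, p2 = 0:
  ~p1: Gödel ¬ of 0 = 1 (operand is 0)
  (p1 -> ~p1): 0 ≤ 1, so result = 1
  (p1 -> p2): 0 ≤ 0, so result = 1
  ~p2: Gödel ¬ of 0 = 1 (operand is 0)
  ((p1 -> p2) \/ ~p2) = max(1, 1) = 1
  ((p1 -> ~p1) /\ ((p1 -> p2) \/ ~p2)) = min(1, 1) = 1
  ~((p1 -> ~p1) /\ ((p1 -> p2) \/ ~p2)): Gödel ¬ of 1 = 0 (operand ≠ 0)
Checking all 9 assignments confirms none give a value below 0.00.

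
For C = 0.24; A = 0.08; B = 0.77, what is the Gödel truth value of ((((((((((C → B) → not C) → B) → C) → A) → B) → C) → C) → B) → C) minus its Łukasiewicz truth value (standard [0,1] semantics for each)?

Gödel evaluation:
  (C → B): 0.24 ≤ 0.77, so result = 1
  not C: Gödel ¬ of 0.24 = 0 (operand ≠ 0)
  ((C → B) → not C): 1 > 0, so result = 0
  (((C → B) → not C) → B): 0 ≤ 0.77, so result = 1
  ((((C → B) → not C) → B) → C): 1 > 0.24, so result = 0.24
  (((((C → B) → not C) → B) → C) → A): 0.24 > 0.08, so result = 0.08
  ((((((C → B) → not C) → B) → C) → A) → B): 0.08 ≤ 0.77, so result = 1
  (((((((C → B) → not C) → B) → C) → A) → B) → C): 1 > 0.24, so result = 0.24
  ((((((((C → B) → not C) → B) → C) → A) → B) → C) → C): 0.24 ≤ 0.24, so result = 1
  (((((((((C → B) → not C) → B) → C) → A) → B) → C) → C) → B): 1 > 0.77, so result = 0.77
  ((((((((((C → B) → not C) → B) → C) → A) → B) → C) → C) → B) → C): 0.77 > 0.24, so result = 0.24
  Gödel value = 0.24
Łukasiewicz evaluation:
  (C → B): min(1, 1 − 0.24 + 0.77) = 1
  not C: Łukasiewicz ¬ gives 1 − 0.24 = 0.76
  ((C → B) → not C): min(1, 1 − 1 + 0.76) = 0.76
  (((C → B) → not C) → B): min(1, 1 − 0.76 + 0.77) = 1
  ((((C → B) → not C) → B) → C): min(1, 1 − 1 + 0.24) = 0.24
  (((((C → B) → not C) → B) → C) → A): min(1, 1 − 0.24 + 0.08) = 0.84
  ((((((C → B) → not C) → B) → C) → A) → B): min(1, 1 − 0.84 + 0.77) = 0.93
  (((((((C → B) → not C) → B) → C) → A) → B) → C): min(1, 1 − 0.93 + 0.24) = 0.31
  ((((((((C → B) → not C) → B) → C) → A) → B) → C) → C): min(1, 1 − 0.31 + 0.24) = 0.93
  (((((((((C → B) → not C) → B) → C) → A) → B) → C) → C) → B): min(1, 1 − 0.93 + 0.77) = 0.84
  ((((((((((C → B) → not C) → B) → C) → A) → B) → C) → C) → B) → C): min(1, 1 − 0.84 + 0.24) = 0.4
  Łukasiewicz value = 0.4
Difference: 0.24 − 0.4 = -0.16

-0.16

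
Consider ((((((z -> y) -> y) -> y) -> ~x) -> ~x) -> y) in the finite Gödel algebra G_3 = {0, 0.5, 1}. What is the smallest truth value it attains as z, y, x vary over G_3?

0.00

The minimum is attained at z = 0, y = 0, x = 0:
  (z -> y): 0 ≤ 0, so result = 1
  ((z -> y) -> y): 1 > 0, so result = 0
  (((z -> y) -> y) -> y): 0 ≤ 0, so result = 1
  ~x: Gödel ¬ of 0 = 1 (operand is 0)
  ((((z -> y) -> y) -> y) -> ~x): 1 ≤ 1, so result = 1
  ~x: Gödel ¬ of 0 = 1 (operand is 0)
  (((((z -> y) -> y) -> y) -> ~x) -> ~x): 1 ≤ 1, so result = 1
  ((((((z -> y) -> y) -> y) -> ~x) -> ~x) -> y): 1 > 0, so result = 0
Checking all 27 assignments confirms none give a value below 0.00.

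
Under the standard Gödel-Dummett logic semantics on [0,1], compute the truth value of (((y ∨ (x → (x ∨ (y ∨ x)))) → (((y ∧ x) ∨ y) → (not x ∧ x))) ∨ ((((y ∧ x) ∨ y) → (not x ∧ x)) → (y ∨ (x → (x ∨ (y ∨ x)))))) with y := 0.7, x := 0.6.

(y ∨ x) = max(0.7, 0.6) = 0.7
(x ∨ (y ∨ x)) = max(0.6, 0.7) = 0.7
(x → (x ∨ (y ∨ x))): 0.6 ≤ 0.7, so result = 1
(y ∨ (x → (x ∨ (y ∨ x)))) = max(0.7, 1) = 1
(y ∧ x) = min(0.7, 0.6) = 0.6
((y ∧ x) ∨ y) = max(0.6, 0.7) = 0.7
not x: Gödel ¬ of 0.6 = 0 (operand ≠ 0)
(not x ∧ x) = min(0, 0.6) = 0
(((y ∧ x) ∨ y) → (not x ∧ x)): 0.7 > 0, so result = 0
((y ∨ (x → (x ∨ (y ∨ x)))) → (((y ∧ x) ∨ y) → (not x ∧ x))): 1 > 0, so result = 0
(y ∧ x) = min(0.7, 0.6) = 0.6
((y ∧ x) ∨ y) = max(0.6, 0.7) = 0.7
not x: Gödel ¬ of 0.6 = 0 (operand ≠ 0)
(not x ∧ x) = min(0, 0.6) = 0
(((y ∧ x) ∨ y) → (not x ∧ x)): 0.7 > 0, so result = 0
(y ∨ x) = max(0.7, 0.6) = 0.7
(x ∨ (y ∨ x)) = max(0.6, 0.7) = 0.7
(x → (x ∨ (y ∨ x))): 0.6 ≤ 0.7, so result = 1
(y ∨ (x → (x ∨ (y ∨ x)))) = max(0.7, 1) = 1
((((y ∧ x) ∨ y) → (not x ∧ x)) → (y ∨ (x → (x ∨ (y ∨ x))))): 0 ≤ 1, so result = 1
(((y ∨ (x → (x ∨ (y ∨ x)))) → (((y ∧ x) ∨ y) → (not x ∧ x))) ∨ ((((y ∧ x) ∨ y) → (not x ∧ x)) → (y ∨ (x → (x ∨ (y ∨ x)))))) = max(0, 1) = 1

1.00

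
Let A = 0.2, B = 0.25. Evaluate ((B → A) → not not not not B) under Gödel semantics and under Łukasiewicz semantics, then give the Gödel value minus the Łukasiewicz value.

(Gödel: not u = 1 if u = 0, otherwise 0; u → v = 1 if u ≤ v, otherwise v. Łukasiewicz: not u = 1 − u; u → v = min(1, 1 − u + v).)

0.70

Gödel evaluation:
  (B → A): 0.25 > 0.2, so result = 0.2
  not B: Gödel ¬ of 0.25 = 0 (operand ≠ 0)
  not not B: Gödel ¬ of 0 = 1 (operand is 0)
  not not not B: Gödel ¬ of 1 = 0 (operand ≠ 0)
  not not not not B: Gödel ¬ of 0 = 1 (operand is 0)
  ((B → A) → not not not not B): 0.2 ≤ 1, so result = 1
  Gödel value = 1
Łukasiewicz evaluation:
  (B → A): min(1, 1 − 0.25 + 0.2) = 0.95
  not B: Łukasiewicz ¬ gives 1 − 0.25 = 0.75
  not not B: Łukasiewicz ¬ gives 1 − 0.75 = 0.25
  not not not B: Łukasiewicz ¬ gives 1 − 0.25 = 0.75
  not not not not B: Łukasiewicz ¬ gives 1 − 0.75 = 0.25
  ((B → A) → not not not not B): min(1, 1 − 0.95 + 0.25) = 0.3
  Łukasiewicz value = 0.3
Difference: 1 − 0.3 = 0.70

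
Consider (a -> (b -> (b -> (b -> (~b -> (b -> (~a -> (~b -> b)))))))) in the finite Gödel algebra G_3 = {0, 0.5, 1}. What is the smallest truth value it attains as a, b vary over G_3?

1.00

Every assignment gives 1. For instance at a = 0, b = 0:
  ~b: Gödel ¬ of 0 = 1 (operand is 0)
  ~a: Gödel ¬ of 0 = 1 (operand is 0)
  ~b: Gödel ¬ of 0 = 1 (operand is 0)
  (~b -> b): 1 > 0, so result = 0
  (~a -> (~b -> b)): 1 > 0, so result = 0
  (b -> (~a -> (~b -> b))): 0 ≤ 0, so result = 1
  (~b -> (b -> (~a -> (~b -> b)))): 1 ≤ 1, so result = 1
  (b -> (~b -> (b -> (~a -> (~b -> b))))): 0 ≤ 1, so result = 1
  (b -> (b -> (~b -> (b -> (~a -> (~b -> b)))))): 0 ≤ 1, so result = 1
  (b -> (b -> (b -> (~b -> (b -> (~a -> (~b -> b))))))): 0 ≤ 1, so result = 1
  (a -> (b -> (b -> (b -> (~b -> (b -> (~a -> (~b -> b)))))))): 0 ≤ 1, so result = 1
All 9 assignments give value 1 — the formula is a G_3-tautology.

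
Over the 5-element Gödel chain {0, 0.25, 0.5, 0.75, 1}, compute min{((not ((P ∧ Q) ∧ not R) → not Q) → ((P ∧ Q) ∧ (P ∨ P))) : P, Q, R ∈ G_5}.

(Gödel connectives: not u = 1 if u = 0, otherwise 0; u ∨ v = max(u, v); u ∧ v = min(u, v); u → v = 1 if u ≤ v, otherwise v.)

The minimum is attained at P = 0, Q = 0, R = 0:
  (P ∧ Q) = min(0, 0) = 0
  not R: Gödel ¬ of 0 = 1 (operand is 0)
  ((P ∧ Q) ∧ not R) = min(0, 1) = 0
  not ((P ∧ Q) ∧ not R): Gödel ¬ of 0 = 1 (operand is 0)
  not Q: Gödel ¬ of 0 = 1 (operand is 0)
  (not ((P ∧ Q) ∧ not R) → not Q): 1 ≤ 1, so result = 1
  (P ∧ Q) = min(0, 0) = 0
  (P ∨ P) = max(0, 0) = 0
  ((P ∧ Q) ∧ (P ∨ P)) = min(0, 0) = 0
  ((not ((P ∧ Q) ∧ not R) → not Q) → ((P ∧ Q) ∧ (P ∨ P))): 1 > 0, so result = 0
Checking all 125 assignments confirms none give a value below 0.00.

0.00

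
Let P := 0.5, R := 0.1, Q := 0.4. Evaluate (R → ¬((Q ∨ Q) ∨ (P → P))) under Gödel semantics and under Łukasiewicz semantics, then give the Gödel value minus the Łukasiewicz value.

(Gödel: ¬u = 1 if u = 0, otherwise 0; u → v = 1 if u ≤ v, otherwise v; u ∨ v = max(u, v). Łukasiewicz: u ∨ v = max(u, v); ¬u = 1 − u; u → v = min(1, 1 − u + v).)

-0.90

Gödel evaluation:
  (Q ∨ Q) = max(0.4, 0.4) = 0.4
  (P → P): 0.5 ≤ 0.5, so result = 1
  ((Q ∨ Q) ∨ (P → P)) = max(0.4, 1) = 1
  ¬((Q ∨ Q) ∨ (P → P)): Gödel ¬ of 1 = 0 (operand ≠ 0)
  (R → ¬((Q ∨ Q) ∨ (P → P))): 0.1 > 0, so result = 0
  Gödel value = 0
Łukasiewicz evaluation:
  (Q ∨ Q) = max(0.4, 0.4) = 0.4
  (P → P): min(1, 1 − 0.5 + 0.5) = 1
  ((Q ∨ Q) ∨ (P → P)) = max(0.4, 1) = 1
  ¬((Q ∨ Q) ∨ (P → P)): Łukasiewicz ¬ gives 1 − 1 = 0
  (R → ¬((Q ∨ Q) ∨ (P → P))): min(1, 1 − 0.1 + 0) = 0.9
  Łukasiewicz value = 0.9
Difference: 0 − 0.9 = -0.90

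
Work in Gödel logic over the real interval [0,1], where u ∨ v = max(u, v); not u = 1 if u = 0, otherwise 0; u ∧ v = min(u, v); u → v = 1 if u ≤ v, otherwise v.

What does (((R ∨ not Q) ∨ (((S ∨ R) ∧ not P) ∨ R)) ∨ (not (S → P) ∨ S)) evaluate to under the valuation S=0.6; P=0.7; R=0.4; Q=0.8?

0.60

not Q: Gödel ¬ of 0.8 = 0 (operand ≠ 0)
(R ∨ not Q) = max(0.4, 0) = 0.4
(S ∨ R) = max(0.6, 0.4) = 0.6
not P: Gödel ¬ of 0.7 = 0 (operand ≠ 0)
((S ∨ R) ∧ not P) = min(0.6, 0) = 0
(((S ∨ R) ∧ not P) ∨ R) = max(0, 0.4) = 0.4
((R ∨ not Q) ∨ (((S ∨ R) ∧ not P) ∨ R)) = max(0.4, 0.4) = 0.4
(S → P): 0.6 ≤ 0.7, so result = 1
not (S → P): Gödel ¬ of 1 = 0 (operand ≠ 0)
(not (S → P) ∨ S) = max(0, 0.6) = 0.6
(((R ∨ not Q) ∨ (((S ∨ R) ∧ not P) ∨ R)) ∨ (not (S → P) ∨ S)) = max(0.4, 0.6) = 0.6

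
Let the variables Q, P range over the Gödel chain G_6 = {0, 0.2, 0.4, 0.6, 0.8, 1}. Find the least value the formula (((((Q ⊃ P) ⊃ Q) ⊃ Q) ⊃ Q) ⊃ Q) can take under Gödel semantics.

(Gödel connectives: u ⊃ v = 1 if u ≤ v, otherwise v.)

0.20

The minimum is attained at Q = 0.2, P = 0:
  (Q ⊃ P): 0.2 > 0, so result = 0
  ((Q ⊃ P) ⊃ Q): 0 ≤ 0.2, so result = 1
  (((Q ⊃ P) ⊃ Q) ⊃ Q): 1 > 0.2, so result = 0.2
  ((((Q ⊃ P) ⊃ Q) ⊃ Q) ⊃ Q): 0.2 ≤ 0.2, so result = 1
  (((((Q ⊃ P) ⊃ Q) ⊃ Q) ⊃ Q) ⊃ Q): 1 > 0.2, so result = 0.2
Checking all 36 assignments confirms none give a value below 0.20.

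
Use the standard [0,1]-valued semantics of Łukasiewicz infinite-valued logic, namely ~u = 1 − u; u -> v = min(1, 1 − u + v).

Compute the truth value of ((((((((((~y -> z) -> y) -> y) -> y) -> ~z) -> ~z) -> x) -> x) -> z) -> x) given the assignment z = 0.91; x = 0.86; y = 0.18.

0.86

~y: Łukasiewicz ¬ gives 1 − 0.18 = 0.82
(~y -> z): min(1, 1 − 0.82 + 0.91) = 1
((~y -> z) -> y): min(1, 1 − 1 + 0.18) = 0.18
(((~y -> z) -> y) -> y): min(1, 1 − 0.18 + 0.18) = 1
((((~y -> z) -> y) -> y) -> y): min(1, 1 − 1 + 0.18) = 0.18
~z: Łukasiewicz ¬ gives 1 − 0.91 = 0.09
(((((~y -> z) -> y) -> y) -> y) -> ~z): min(1, 1 − 0.18 + 0.09) = 0.91
~z: Łukasiewicz ¬ gives 1 − 0.91 = 0.09
((((((~y -> z) -> y) -> y) -> y) -> ~z) -> ~z): min(1, 1 − 0.91 + 0.09) = 0.18
(((((((~y -> z) -> y) -> y) -> y) -> ~z) -> ~z) -> x): min(1, 1 − 0.18 + 0.86) = 1
((((((((~y -> z) -> y) -> y) -> y) -> ~z) -> ~z) -> x) -> x): min(1, 1 − 1 + 0.86) = 0.86
(((((((((~y -> z) -> y) -> y) -> y) -> ~z) -> ~z) -> x) -> x) -> z): min(1, 1 − 0.86 + 0.91) = 1
((((((((((~y -> z) -> y) -> y) -> y) -> ~z) -> ~z) -> x) -> x) -> z) -> x): min(1, 1 − 1 + 0.86) = 0.86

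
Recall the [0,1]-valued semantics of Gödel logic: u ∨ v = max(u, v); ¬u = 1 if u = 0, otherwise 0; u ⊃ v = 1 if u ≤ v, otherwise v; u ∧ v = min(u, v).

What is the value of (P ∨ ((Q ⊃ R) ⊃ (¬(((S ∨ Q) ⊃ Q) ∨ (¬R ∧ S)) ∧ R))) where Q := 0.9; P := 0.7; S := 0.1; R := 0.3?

0.70

(Q ⊃ R): 0.9 > 0.3, so result = 0.3
(S ∨ Q) = max(0.1, 0.9) = 0.9
((S ∨ Q) ⊃ Q): 0.9 ≤ 0.9, so result = 1
¬R: Gödel ¬ of 0.3 = 0 (operand ≠ 0)
(¬R ∧ S) = min(0, 0.1) = 0
(((S ∨ Q) ⊃ Q) ∨ (¬R ∧ S)) = max(1, 0) = 1
¬(((S ∨ Q) ⊃ Q) ∨ (¬R ∧ S)): Gödel ¬ of 1 = 0 (operand ≠ 0)
(¬(((S ∨ Q) ⊃ Q) ∨ (¬R ∧ S)) ∧ R) = min(0, 0.3) = 0
((Q ⊃ R) ⊃ (¬(((S ∨ Q) ⊃ Q) ∨ (¬R ∧ S)) ∧ R)): 0.3 > 0, so result = 0
(P ∨ ((Q ⊃ R) ⊃ (¬(((S ∨ Q) ⊃ Q) ∨ (¬R ∧ S)) ∧ R))) = max(0.7, 0) = 0.7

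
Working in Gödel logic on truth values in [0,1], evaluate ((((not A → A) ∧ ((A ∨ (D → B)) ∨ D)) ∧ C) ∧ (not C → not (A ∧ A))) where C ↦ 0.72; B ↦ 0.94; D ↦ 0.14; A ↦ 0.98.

0.72

not A: Gödel ¬ of 0.98 = 0 (operand ≠ 0)
(not A → A): 0 ≤ 0.98, so result = 1
(D → B): 0.14 ≤ 0.94, so result = 1
(A ∨ (D → B)) = max(0.98, 1) = 1
((A ∨ (D → B)) ∨ D) = max(1, 0.14) = 1
((not A → A) ∧ ((A ∨ (D → B)) ∨ D)) = min(1, 1) = 1
(((not A → A) ∧ ((A ∨ (D → B)) ∨ D)) ∧ C) = min(1, 0.72) = 0.72
not C: Gödel ¬ of 0.72 = 0 (operand ≠ 0)
(A ∧ A) = min(0.98, 0.98) = 0.98
not (A ∧ A): Gödel ¬ of 0.98 = 0 (operand ≠ 0)
(not C → not (A ∧ A)): 0 ≤ 0, so result = 1
((((not A → A) ∧ ((A ∨ (D → B)) ∨ D)) ∧ C) ∧ (not C → not (A ∧ A))) = min(0.72, 1) = 0.72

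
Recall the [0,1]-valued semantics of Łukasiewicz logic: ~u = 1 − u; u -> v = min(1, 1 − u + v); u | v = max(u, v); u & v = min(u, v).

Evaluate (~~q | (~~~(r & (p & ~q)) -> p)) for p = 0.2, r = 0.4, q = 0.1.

0.40

~q: Łukasiewicz ¬ gives 1 − 0.1 = 0.9
~~q: Łukasiewicz ¬ gives 1 − 0.9 = 0.1
~q: Łukasiewicz ¬ gives 1 − 0.1 = 0.9
(p & ~q) = min(0.2, 0.9) = 0.2
(r & (p & ~q)) = min(0.4, 0.2) = 0.2
~(r & (p & ~q)): Łukasiewicz ¬ gives 1 − 0.2 = 0.8
~~(r & (p & ~q)): Łukasiewicz ¬ gives 1 − 0.8 = 0.2
~~~(r & (p & ~q)): Łukasiewicz ¬ gives 1 − 0.2 = 0.8
(~~~(r & (p & ~q)) -> p): min(1, 1 − 0.8 + 0.2) = 0.4
(~~q | (~~~(r & (p & ~q)) -> p)) = max(0.1, 0.4) = 0.4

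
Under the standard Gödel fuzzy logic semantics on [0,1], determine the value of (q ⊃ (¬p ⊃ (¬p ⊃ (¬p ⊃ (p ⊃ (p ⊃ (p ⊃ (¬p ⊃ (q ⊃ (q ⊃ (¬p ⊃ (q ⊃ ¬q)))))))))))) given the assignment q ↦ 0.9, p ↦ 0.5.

¬p: Gödel ¬ of 0.5 = 0 (operand ≠ 0)
¬p: Gödel ¬ of 0.5 = 0 (operand ≠ 0)
¬p: Gödel ¬ of 0.5 = 0 (operand ≠ 0)
¬p: Gödel ¬ of 0.5 = 0 (operand ≠ 0)
¬p: Gödel ¬ of 0.5 = 0 (operand ≠ 0)
¬q: Gödel ¬ of 0.9 = 0 (operand ≠ 0)
(q ⊃ ¬q): 0.9 > 0, so result = 0
(¬p ⊃ (q ⊃ ¬q)): 0 ≤ 0, so result = 1
(q ⊃ (¬p ⊃ (q ⊃ ¬q))): 0.9 ≤ 1, so result = 1
(q ⊃ (q ⊃ (¬p ⊃ (q ⊃ ¬q)))): 0.9 ≤ 1, so result = 1
(¬p ⊃ (q ⊃ (q ⊃ (¬p ⊃ (q ⊃ ¬q))))): 0 ≤ 1, so result = 1
(p ⊃ (¬p ⊃ (q ⊃ (q ⊃ (¬p ⊃ (q ⊃ ¬q)))))): 0.5 ≤ 1, so result = 1
(p ⊃ (p ⊃ (¬p ⊃ (q ⊃ (q ⊃ (¬p ⊃ (q ⊃ ¬q))))))): 0.5 ≤ 1, so result = 1
(p ⊃ (p ⊃ (p ⊃ (¬p ⊃ (q ⊃ (q ⊃ (¬p ⊃ (q ⊃ ¬q)))))))): 0.5 ≤ 1, so result = 1
(¬p ⊃ (p ⊃ (p ⊃ (p ⊃ (¬p ⊃ (q ⊃ (q ⊃ (¬p ⊃ (q ⊃ ¬q))))))))): 0 ≤ 1, so result = 1
(¬p ⊃ (¬p ⊃ (p ⊃ (p ⊃ (p ⊃ (¬p ⊃ (q ⊃ (q ⊃ (¬p ⊃ (q ⊃ ¬q)))))))))): 0 ≤ 1, so result = 1
(¬p ⊃ (¬p ⊃ (¬p ⊃ (p ⊃ (p ⊃ (p ⊃ (¬p ⊃ (q ⊃ (q ⊃ (¬p ⊃ (q ⊃ ¬q))))))))))): 0 ≤ 1, so result = 1
(q ⊃ (¬p ⊃ (¬p ⊃ (¬p ⊃ (p ⊃ (p ⊃ (p ⊃ (¬p ⊃ (q ⊃ (q ⊃ (¬p ⊃ (q ⊃ ¬q)))))))))))): 0.9 ≤ 1, so result = 1

1.00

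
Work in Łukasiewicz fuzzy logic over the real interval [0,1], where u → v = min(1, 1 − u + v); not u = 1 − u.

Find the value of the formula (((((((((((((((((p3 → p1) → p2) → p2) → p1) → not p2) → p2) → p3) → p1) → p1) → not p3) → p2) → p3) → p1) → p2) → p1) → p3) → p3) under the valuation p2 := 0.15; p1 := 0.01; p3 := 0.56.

0.56

(p3 → p1): min(1, 1 − 0.56 + 0.01) = 0.45
((p3 → p1) → p2): min(1, 1 − 0.45 + 0.15) = 0.7
(((p3 → p1) → p2) → p2): min(1, 1 − 0.7 + 0.15) = 0.45
((((p3 → p1) → p2) → p2) → p1): min(1, 1 − 0.45 + 0.01) = 0.56
not p2: Łukasiewicz ¬ gives 1 − 0.15 = 0.85
(((((p3 → p1) → p2) → p2) → p1) → not p2): min(1, 1 − 0.56 + 0.85) = 1
((((((p3 → p1) → p2) → p2) → p1) → not p2) → p2): min(1, 1 − 1 + 0.15) = 0.15
(((((((p3 → p1) → p2) → p2) → p1) → not p2) → p2) → p3): min(1, 1 − 0.15 + 0.56) = 1
((((((((p3 → p1) → p2) → p2) → p1) → not p2) → p2) → p3) → p1): min(1, 1 − 1 + 0.01) = 0.01
(((((((((p3 → p1) → p2) → p2) → p1) → not p2) → p2) → p3) → p1) → p1): min(1, 1 − 0.01 + 0.01) = 1
not p3: Łukasiewicz ¬ gives 1 − 0.56 = 0.44
((((((((((p3 → p1) → p2) → p2) → p1) → not p2) → p2) → p3) → p1) → p1) → not p3): min(1, 1 − 1 + 0.44) = 0.44
(((((((((((p3 → p1) → p2) → p2) → p1) → not p2) → p2) → p3) → p1) → p1) → not p3) → p2): min(1, 1 − 0.44 + 0.15) = 0.71
((((((((((((p3 → p1) → p2) → p2) → p1) → not p2) → p2) → p3) → p1) → p1) → not p3) → p2) → p3): min(1, 1 − 0.71 + 0.56) = 0.85
(((((((((((((p3 → p1) → p2) → p2) → p1) → not p2) → p2) → p3) → p1) → p1) → not p3) → p2) → p3) → p1): min(1, 1 − 0.85 + 0.01) = 0.16
((((((((((((((p3 → p1) → p2) → p2) → p1) → not p2) → p2) → p3) → p1) → p1) → not p3) → p2) → p3) → p1) → p2): min(1, 1 − 0.16 + 0.15) = 0.99
(((((((((((((((p3 → p1) → p2) → p2) → p1) → not p2) → p2) → p3) → p1) → p1) → not p3) → p2) → p3) → p1) → p2) → p1): min(1, 1 − 0.99 + 0.01) = 0.02
((((((((((((((((p3 → p1) → p2) → p2) → p1) → not p2) → p2) → p3) → p1) → p1) → not p3) → p2) → p3) → p1) → p2) → p1) → p3): min(1, 1 − 0.02 + 0.56) = 1
(((((((((((((((((p3 → p1) → p2) → p2) → p1) → not p2) → p2) → p3) → p1) → p1) → not p3) → p2) → p3) → p1) → p2) → p1) → p3) → p3): min(1, 1 − 1 + 0.56) = 0.56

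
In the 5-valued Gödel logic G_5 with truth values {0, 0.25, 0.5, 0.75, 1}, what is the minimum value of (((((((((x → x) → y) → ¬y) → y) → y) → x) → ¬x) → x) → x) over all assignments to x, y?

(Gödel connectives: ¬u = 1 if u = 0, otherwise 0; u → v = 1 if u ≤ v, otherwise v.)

The minimum is attained at x = 0.25, y = 0:
  (x → x): 0.25 ≤ 0.25, so result = 1
  ((x → x) → y): 1 > 0, so result = 0
  ¬y: Gödel ¬ of 0 = 1 (operand is 0)
  (((x → x) → y) → ¬y): 0 ≤ 1, so result = 1
  ((((x → x) → y) → ¬y) → y): 1 > 0, so result = 0
  (((((x → x) → y) → ¬y) → y) → y): 0 ≤ 0, so result = 1
  ((((((x → x) → y) → ¬y) → y) → y) → x): 1 > 0.25, so result = 0.25
  ¬x: Gödel ¬ of 0.25 = 0 (operand ≠ 0)
  (((((((x → x) → y) → ¬y) → y) → y) → x) → ¬x): 0.25 > 0, so result = 0
  ((((((((x → x) → y) → ¬y) → y) → y) → x) → ¬x) → x): 0 ≤ 0.25, so result = 1
  (((((((((x → x) → y) → ¬y) → y) → y) → x) → ¬x) → x) → x): 1 > 0.25, so result = 0.25
Checking all 25 assignments confirms none give a value below 0.25.

0.25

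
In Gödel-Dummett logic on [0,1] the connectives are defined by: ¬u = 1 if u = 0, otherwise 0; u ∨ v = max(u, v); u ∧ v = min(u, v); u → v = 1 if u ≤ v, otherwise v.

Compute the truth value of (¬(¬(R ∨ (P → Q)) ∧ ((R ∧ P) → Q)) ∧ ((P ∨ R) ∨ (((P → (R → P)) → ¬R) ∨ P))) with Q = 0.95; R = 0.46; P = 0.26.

0.46

(P → Q): 0.26 ≤ 0.95, so result = 1
(R ∨ (P → Q)) = max(0.46, 1) = 1
¬(R ∨ (P → Q)): Gödel ¬ of 1 = 0 (operand ≠ 0)
(R ∧ P) = min(0.46, 0.26) = 0.26
((R ∧ P) → Q): 0.26 ≤ 0.95, so result = 1
(¬(R ∨ (P → Q)) ∧ ((R ∧ P) → Q)) = min(0, 1) = 0
¬(¬(R ∨ (P → Q)) ∧ ((R ∧ P) → Q)): Gödel ¬ of 0 = 1 (operand is 0)
(P ∨ R) = max(0.26, 0.46) = 0.46
(R → P): 0.46 > 0.26, so result = 0.26
(P → (R → P)): 0.26 ≤ 0.26, so result = 1
¬R: Gödel ¬ of 0.46 = 0 (operand ≠ 0)
((P → (R → P)) → ¬R): 1 > 0, so result = 0
(((P → (R → P)) → ¬R) ∨ P) = max(0, 0.26) = 0.26
((P ∨ R) ∨ (((P → (R → P)) → ¬R) ∨ P)) = max(0.46, 0.26) = 0.46
(¬(¬(R ∨ (P → Q)) ∧ ((R ∧ P) → Q)) ∧ ((P ∨ R) ∨ (((P → (R → P)) → ¬R) ∨ P))) = min(1, 0.46) = 0.46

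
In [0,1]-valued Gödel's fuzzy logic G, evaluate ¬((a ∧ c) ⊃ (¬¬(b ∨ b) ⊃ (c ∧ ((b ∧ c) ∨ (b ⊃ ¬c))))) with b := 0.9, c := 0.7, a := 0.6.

0.00

(a ∧ c) = min(0.6, 0.7) = 0.6
(b ∨ b) = max(0.9, 0.9) = 0.9
¬(b ∨ b): Gödel ¬ of 0.9 = 0 (operand ≠ 0)
¬¬(b ∨ b): Gödel ¬ of 0 = 1 (operand is 0)
(b ∧ c) = min(0.9, 0.7) = 0.7
¬c: Gödel ¬ of 0.7 = 0 (operand ≠ 0)
(b ⊃ ¬c): 0.9 > 0, so result = 0
((b ∧ c) ∨ (b ⊃ ¬c)) = max(0.7, 0) = 0.7
(c ∧ ((b ∧ c) ∨ (b ⊃ ¬c))) = min(0.7, 0.7) = 0.7
(¬¬(b ∨ b) ⊃ (c ∧ ((b ∧ c) ∨ (b ⊃ ¬c)))): 1 > 0.7, so result = 0.7
((a ∧ c) ⊃ (¬¬(b ∨ b) ⊃ (c ∧ ((b ∧ c) ∨ (b ⊃ ¬c))))): 0.6 ≤ 0.7, so result = 1
¬((a ∧ c) ⊃ (¬¬(b ∨ b) ⊃ (c ∧ ((b ∧ c) ∨ (b ⊃ ¬c))))): Gödel ¬ of 1 = 0 (operand ≠ 0)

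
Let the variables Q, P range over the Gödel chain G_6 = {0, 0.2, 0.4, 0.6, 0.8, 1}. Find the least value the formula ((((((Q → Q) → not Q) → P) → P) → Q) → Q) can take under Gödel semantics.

0.20

The minimum is attained at Q = 0.2, P = 0:
  (Q → Q): 0.2 ≤ 0.2, so result = 1
  not Q: Gödel ¬ of 0.2 = 0 (operand ≠ 0)
  ((Q → Q) → not Q): 1 > 0, so result = 0
  (((Q → Q) → not Q) → P): 0 ≤ 0, so result = 1
  ((((Q → Q) → not Q) → P) → P): 1 > 0, so result = 0
  (((((Q → Q) → not Q) → P) → P) → Q): 0 ≤ 0.2, so result = 1
  ((((((Q → Q) → not Q) → P) → P) → Q) → Q): 1 > 0.2, so result = 0.2
Checking all 36 assignments confirms none give a value below 0.20.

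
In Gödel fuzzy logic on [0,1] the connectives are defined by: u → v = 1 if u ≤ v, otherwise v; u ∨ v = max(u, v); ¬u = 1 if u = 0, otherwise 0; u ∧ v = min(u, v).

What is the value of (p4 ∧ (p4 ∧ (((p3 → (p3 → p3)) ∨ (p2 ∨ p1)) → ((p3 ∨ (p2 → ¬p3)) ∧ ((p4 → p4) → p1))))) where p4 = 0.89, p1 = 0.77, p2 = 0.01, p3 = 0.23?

0.23

(p3 → p3): 0.23 ≤ 0.23, so result = 1
(p3 → (p3 → p3)): 0.23 ≤ 1, so result = 1
(p2 ∨ p1) = max(0.01, 0.77) = 0.77
((p3 → (p3 → p3)) ∨ (p2 ∨ p1)) = max(1, 0.77) = 1
¬p3: Gödel ¬ of 0.23 = 0 (operand ≠ 0)
(p2 → ¬p3): 0.01 > 0, so result = 0
(p3 ∨ (p2 → ¬p3)) = max(0.23, 0) = 0.23
(p4 → p4): 0.89 ≤ 0.89, so result = 1
((p4 → p4) → p1): 1 > 0.77, so result = 0.77
((p3 ∨ (p2 → ¬p3)) ∧ ((p4 → p4) → p1)) = min(0.23, 0.77) = 0.23
(((p3 → (p3 → p3)) ∨ (p2 ∨ p1)) → ((p3 ∨ (p2 → ¬p3)) ∧ ((p4 → p4) → p1))): 1 > 0.23, so result = 0.23
(p4 ∧ (((p3 → (p3 → p3)) ∨ (p2 ∨ p1)) → ((p3 ∨ (p2 → ¬p3)) ∧ ((p4 → p4) → p1)))) = min(0.89, 0.23) = 0.23
(p4 ∧ (p4 ∧ (((p3 → (p3 → p3)) ∨ (p2 ∨ p1)) → ((p3 ∨ (p2 → ¬p3)) ∧ ((p4 → p4) → p1))))) = min(0.89, 0.23) = 0.23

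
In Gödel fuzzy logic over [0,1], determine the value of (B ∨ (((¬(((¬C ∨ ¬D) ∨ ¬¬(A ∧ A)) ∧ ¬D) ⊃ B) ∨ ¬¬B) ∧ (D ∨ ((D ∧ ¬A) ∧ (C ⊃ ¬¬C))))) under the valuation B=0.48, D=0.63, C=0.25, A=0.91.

¬C: Gödel ¬ of 0.25 = 0 (operand ≠ 0)
¬D: Gödel ¬ of 0.63 = 0 (operand ≠ 0)
(¬C ∨ ¬D) = max(0, 0) = 0
(A ∧ A) = min(0.91, 0.91) = 0.91
¬(A ∧ A): Gödel ¬ of 0.91 = 0 (operand ≠ 0)
¬¬(A ∧ A): Gödel ¬ of 0 = 1 (operand is 0)
((¬C ∨ ¬D) ∨ ¬¬(A ∧ A)) = max(0, 1) = 1
¬D: Gödel ¬ of 0.63 = 0 (operand ≠ 0)
(((¬C ∨ ¬D) ∨ ¬¬(A ∧ A)) ∧ ¬D) = min(1, 0) = 0
¬(((¬C ∨ ¬D) ∨ ¬¬(A ∧ A)) ∧ ¬D): Gödel ¬ of 0 = 1 (operand is 0)
(¬(((¬C ∨ ¬D) ∨ ¬¬(A ∧ A)) ∧ ¬D) ⊃ B): 1 > 0.48, so result = 0.48
¬B: Gödel ¬ of 0.48 = 0 (operand ≠ 0)
¬¬B: Gödel ¬ of 0 = 1 (operand is 0)
((¬(((¬C ∨ ¬D) ∨ ¬¬(A ∧ A)) ∧ ¬D) ⊃ B) ∨ ¬¬B) = max(0.48, 1) = 1
¬A: Gödel ¬ of 0.91 = 0 (operand ≠ 0)
(D ∧ ¬A) = min(0.63, 0) = 0
¬C: Gödel ¬ of 0.25 = 0 (operand ≠ 0)
¬¬C: Gödel ¬ of 0 = 1 (operand is 0)
(C ⊃ ¬¬C): 0.25 ≤ 1, so result = 1
((D ∧ ¬A) ∧ (C ⊃ ¬¬C)) = min(0, 1) = 0
(D ∨ ((D ∧ ¬A) ∧ (C ⊃ ¬¬C))) = max(0.63, 0) = 0.63
(((¬(((¬C ∨ ¬D) ∨ ¬¬(A ∧ A)) ∧ ¬D) ⊃ B) ∨ ¬¬B) ∧ (D ∨ ((D ∧ ¬A) ∧ (C ⊃ ¬¬C)))) = min(1, 0.63) = 0.63
(B ∨ (((¬(((¬C ∨ ¬D) ∨ ¬¬(A ∧ A)) ∧ ¬D) ⊃ B) ∨ ¬¬B) ∧ (D ∨ ((D ∧ ¬A) ∧ (C ⊃ ¬¬C))))) = max(0.48, 0.63) = 0.63

0.63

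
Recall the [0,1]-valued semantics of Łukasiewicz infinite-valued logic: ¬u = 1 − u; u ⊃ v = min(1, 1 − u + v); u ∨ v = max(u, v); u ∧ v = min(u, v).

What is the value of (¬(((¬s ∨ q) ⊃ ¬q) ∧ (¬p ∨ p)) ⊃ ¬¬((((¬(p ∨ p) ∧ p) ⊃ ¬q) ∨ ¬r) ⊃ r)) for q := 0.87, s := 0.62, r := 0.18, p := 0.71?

0.60

¬s: Łukasiewicz ¬ gives 1 − 0.62 = 0.38
(¬s ∨ q) = max(0.38, 0.87) = 0.87
¬q: Łukasiewicz ¬ gives 1 − 0.87 = 0.13
((¬s ∨ q) ⊃ ¬q): min(1, 1 − 0.87 + 0.13) = 0.26
¬p: Łukasiewicz ¬ gives 1 − 0.71 = 0.29
(¬p ∨ p) = max(0.29, 0.71) = 0.71
(((¬s ∨ q) ⊃ ¬q) ∧ (¬p ∨ p)) = min(0.26, 0.71) = 0.26
¬(((¬s ∨ q) ⊃ ¬q) ∧ (¬p ∨ p)): Łukasiewicz ¬ gives 1 − 0.26 = 0.74
(p ∨ p) = max(0.71, 0.71) = 0.71
¬(p ∨ p): Łukasiewicz ¬ gives 1 − 0.71 = 0.29
(¬(p ∨ p) ∧ p) = min(0.29, 0.71) = 0.29
¬q: Łukasiewicz ¬ gives 1 − 0.87 = 0.13
((¬(p ∨ p) ∧ p) ⊃ ¬q): min(1, 1 − 0.29 + 0.13) = 0.84
¬r: Łukasiewicz ¬ gives 1 − 0.18 = 0.82
(((¬(p ∨ p) ∧ p) ⊃ ¬q) ∨ ¬r) = max(0.84, 0.82) = 0.84
((((¬(p ∨ p) ∧ p) ⊃ ¬q) ∨ ¬r) ⊃ r): min(1, 1 − 0.84 + 0.18) = 0.34
¬((((¬(p ∨ p) ∧ p) ⊃ ¬q) ∨ ¬r) ⊃ r): Łukasiewicz ¬ gives 1 − 0.34 = 0.66
¬¬((((¬(p ∨ p) ∧ p) ⊃ ¬q) ∨ ¬r) ⊃ r): Łukasiewicz ¬ gives 1 − 0.66 = 0.34
(¬(((¬s ∨ q) ⊃ ¬q) ∧ (¬p ∨ p)) ⊃ ¬¬((((¬(p ∨ p) ∧ p) ⊃ ¬q) ∨ ¬r) ⊃ r)): min(1, 1 − 0.74 + 0.34) = 0.6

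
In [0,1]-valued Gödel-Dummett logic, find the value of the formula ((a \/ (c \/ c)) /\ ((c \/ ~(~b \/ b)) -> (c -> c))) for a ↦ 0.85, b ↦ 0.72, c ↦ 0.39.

0.85

(c \/ c) = max(0.39, 0.39) = 0.39
(a \/ (c \/ c)) = max(0.85, 0.39) = 0.85
~b: Gödel ¬ of 0.72 = 0 (operand ≠ 0)
(~b \/ b) = max(0, 0.72) = 0.72
~(~b \/ b): Gödel ¬ of 0.72 = 0 (operand ≠ 0)
(c \/ ~(~b \/ b)) = max(0.39, 0) = 0.39
(c -> c): 0.39 ≤ 0.39, so result = 1
((c \/ ~(~b \/ b)) -> (c -> c)): 0.39 ≤ 1, so result = 1
((a \/ (c \/ c)) /\ ((c \/ ~(~b \/ b)) -> (c -> c))) = min(0.85, 1) = 0.85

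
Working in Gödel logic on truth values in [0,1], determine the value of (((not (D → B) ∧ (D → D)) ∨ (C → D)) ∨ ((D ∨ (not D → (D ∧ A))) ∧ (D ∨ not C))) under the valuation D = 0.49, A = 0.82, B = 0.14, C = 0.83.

0.49

(D → B): 0.49 > 0.14, so result = 0.14
not (D → B): Gödel ¬ of 0.14 = 0 (operand ≠ 0)
(D → D): 0.49 ≤ 0.49, so result = 1
(not (D → B) ∧ (D → D)) = min(0, 1) = 0
(C → D): 0.83 > 0.49, so result = 0.49
((not (D → B) ∧ (D → D)) ∨ (C → D)) = max(0, 0.49) = 0.49
not D: Gödel ¬ of 0.49 = 0 (operand ≠ 0)
(D ∧ A) = min(0.49, 0.82) = 0.49
(not D → (D ∧ A)): 0 ≤ 0.49, so result = 1
(D ∨ (not D → (D ∧ A))) = max(0.49, 1) = 1
not C: Gödel ¬ of 0.83 = 0 (operand ≠ 0)
(D ∨ not C) = max(0.49, 0) = 0.49
((D ∨ (not D → (D ∧ A))) ∧ (D ∨ not C)) = min(1, 0.49) = 0.49
(((not (D → B) ∧ (D → D)) ∨ (C → D)) ∨ ((D ∨ (not D → (D ∧ A))) ∧ (D ∨ not C))) = max(0.49, 0.49) = 0.49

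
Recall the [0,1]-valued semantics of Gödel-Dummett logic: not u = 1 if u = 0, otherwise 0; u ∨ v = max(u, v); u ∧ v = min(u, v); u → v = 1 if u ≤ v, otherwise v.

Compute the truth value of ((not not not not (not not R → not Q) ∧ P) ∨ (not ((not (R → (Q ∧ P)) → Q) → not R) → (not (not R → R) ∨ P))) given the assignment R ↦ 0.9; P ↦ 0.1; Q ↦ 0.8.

not R: Gödel ¬ of 0.9 = 0 (operand ≠ 0)
not not R: Gödel ¬ of 0 = 1 (operand is 0)
not Q: Gödel ¬ of 0.8 = 0 (operand ≠ 0)
(not not R → not Q): 1 > 0, so result = 0
not (not not R → not Q): Gödel ¬ of 0 = 1 (operand is 0)
not not (not not R → not Q): Gödel ¬ of 1 = 0 (operand ≠ 0)
not not not (not not R → not Q): Gödel ¬ of 0 = 1 (operand is 0)
not not not not (not not R → not Q): Gödel ¬ of 1 = 0 (operand ≠ 0)
(not not not not (not not R → not Q) ∧ P) = min(0, 0.1) = 0
(Q ∧ P) = min(0.8, 0.1) = 0.1
(R → (Q ∧ P)): 0.9 > 0.1, so result = 0.1
not (R → (Q ∧ P)): Gödel ¬ of 0.1 = 0 (operand ≠ 0)
(not (R → (Q ∧ P)) → Q): 0 ≤ 0.8, so result = 1
not R: Gödel ¬ of 0.9 = 0 (operand ≠ 0)
((not (R → (Q ∧ P)) → Q) → not R): 1 > 0, so result = 0
not ((not (R → (Q ∧ P)) → Q) → not R): Gödel ¬ of 0 = 1 (operand is 0)
not R: Gödel ¬ of 0.9 = 0 (operand ≠ 0)
(not R → R): 0 ≤ 0.9, so result = 1
not (not R → R): Gödel ¬ of 1 = 0 (operand ≠ 0)
(not (not R → R) ∨ P) = max(0, 0.1) = 0.1
(not ((not (R → (Q ∧ P)) → Q) → not R) → (not (not R → R) ∨ P)): 1 > 0.1, so result = 0.1
((not not not not (not not R → not Q) ∧ P) ∨ (not ((not (R → (Q ∧ P)) → Q) → not R) → (not (not R → R) ∨ P))) = max(0, 0.1) = 0.1

0.10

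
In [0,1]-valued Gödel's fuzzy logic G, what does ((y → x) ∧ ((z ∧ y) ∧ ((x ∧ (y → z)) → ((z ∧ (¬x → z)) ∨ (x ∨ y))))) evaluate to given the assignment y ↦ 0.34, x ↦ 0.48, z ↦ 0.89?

0.34

(y → x): 0.34 ≤ 0.48, so result = 1
(z ∧ y) = min(0.89, 0.34) = 0.34
(y → z): 0.34 ≤ 0.89, so result = 1
(x ∧ (y → z)) = min(0.48, 1) = 0.48
¬x: Gödel ¬ of 0.48 = 0 (operand ≠ 0)
(¬x → z): 0 ≤ 0.89, so result = 1
(z ∧ (¬x → z)) = min(0.89, 1) = 0.89
(x ∨ y) = max(0.48, 0.34) = 0.48
((z ∧ (¬x → z)) ∨ (x ∨ y)) = max(0.89, 0.48) = 0.89
((x ∧ (y → z)) → ((z ∧ (¬x → z)) ∨ (x ∨ y))): 0.48 ≤ 0.89, so result = 1
((z ∧ y) ∧ ((x ∧ (y → z)) → ((z ∧ (¬x → z)) ∨ (x ∨ y)))) = min(0.34, 1) = 0.34
((y → x) ∧ ((z ∧ y) ∧ ((x ∧ (y → z)) → ((z ∧ (¬x → z)) ∨ (x ∨ y))))) = min(1, 0.34) = 0.34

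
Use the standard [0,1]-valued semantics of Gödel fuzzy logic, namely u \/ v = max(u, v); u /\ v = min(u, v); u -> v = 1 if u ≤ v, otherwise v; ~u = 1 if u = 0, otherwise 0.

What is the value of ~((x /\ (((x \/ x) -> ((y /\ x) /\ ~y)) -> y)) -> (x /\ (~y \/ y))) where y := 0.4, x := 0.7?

0.00

(x \/ x) = max(0.7, 0.7) = 0.7
(y /\ x) = min(0.4, 0.7) = 0.4
~y: Gödel ¬ of 0.4 = 0 (operand ≠ 0)
((y /\ x) /\ ~y) = min(0.4, 0) = 0
((x \/ x) -> ((y /\ x) /\ ~y)): 0.7 > 0, so result = 0
(((x \/ x) -> ((y /\ x) /\ ~y)) -> y): 0 ≤ 0.4, so result = 1
(x /\ (((x \/ x) -> ((y /\ x) /\ ~y)) -> y)) = min(0.7, 1) = 0.7
~y: Gödel ¬ of 0.4 = 0 (operand ≠ 0)
(~y \/ y) = max(0, 0.4) = 0.4
(x /\ (~y \/ y)) = min(0.7, 0.4) = 0.4
((x /\ (((x \/ x) -> ((y /\ x) /\ ~y)) -> y)) -> (x /\ (~y \/ y))): 0.7 > 0.4, so result = 0.4
~((x /\ (((x \/ x) -> ((y /\ x) /\ ~y)) -> y)) -> (x /\ (~y \/ y))): Gödel ¬ of 0.4 = 0 (operand ≠ 0)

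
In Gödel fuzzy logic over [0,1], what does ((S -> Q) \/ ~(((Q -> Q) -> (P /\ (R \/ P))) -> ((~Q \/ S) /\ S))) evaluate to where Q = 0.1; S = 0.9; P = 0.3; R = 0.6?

0.10

(S -> Q): 0.9 > 0.1, so result = 0.1
(Q -> Q): 0.1 ≤ 0.1, so result = 1
(R \/ P) = max(0.6, 0.3) = 0.6
(P /\ (R \/ P)) = min(0.3, 0.6) = 0.3
((Q -> Q) -> (P /\ (R \/ P))): 1 > 0.3, so result = 0.3
~Q: Gödel ¬ of 0.1 = 0 (operand ≠ 0)
(~Q \/ S) = max(0, 0.9) = 0.9
((~Q \/ S) /\ S) = min(0.9, 0.9) = 0.9
(((Q -> Q) -> (P /\ (R \/ P))) -> ((~Q \/ S) /\ S)): 0.3 ≤ 0.9, so result = 1
~(((Q -> Q) -> (P /\ (R \/ P))) -> ((~Q \/ S) /\ S)): Gödel ¬ of 1 = 0 (operand ≠ 0)
((S -> Q) \/ ~(((Q -> Q) -> (P /\ (R \/ P))) -> ((~Q \/ S) /\ S))) = max(0.1, 0) = 0.1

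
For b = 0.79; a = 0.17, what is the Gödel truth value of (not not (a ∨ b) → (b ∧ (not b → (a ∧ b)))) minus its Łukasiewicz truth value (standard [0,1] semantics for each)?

Gödel evaluation:
  (a ∨ b) = max(0.17, 0.79) = 0.79
  not (a ∨ b): Gödel ¬ of 0.79 = 0 (operand ≠ 0)
  not not (a ∨ b): Gödel ¬ of 0 = 1 (operand is 0)
  not b: Gödel ¬ of 0.79 = 0 (operand ≠ 0)
  (a ∧ b) = min(0.17, 0.79) = 0.17
  (not b → (a ∧ b)): 0 ≤ 0.17, so result = 1
  (b ∧ (not b → (a ∧ b))) = min(0.79, 1) = 0.79
  (not not (a ∨ b) → (b ∧ (not b → (a ∧ b)))): 1 > 0.79, so result = 0.79
  Gödel value = 0.79
Łukasiewicz evaluation:
  (a ∨ b) = max(0.17, 0.79) = 0.79
  not (a ∨ b): Łukasiewicz ¬ gives 1 − 0.79 = 0.21
  not not (a ∨ b): Łukasiewicz ¬ gives 1 − 0.21 = 0.79
  not b: Łukasiewicz ¬ gives 1 − 0.79 = 0.21
  (a ∧ b) = min(0.17, 0.79) = 0.17
  (not b → (a ∧ b)): min(1, 1 − 0.21 + 0.17) = 0.96
  (b ∧ (not b → (a ∧ b))) = min(0.79, 0.96) = 0.79
  (not not (a ∨ b) → (b ∧ (not b → (a ∧ b)))): min(1, 1 − 0.79 + 0.79) = 1
  Łukasiewicz value = 1
Difference: 0.79 − 1 = -0.21

-0.21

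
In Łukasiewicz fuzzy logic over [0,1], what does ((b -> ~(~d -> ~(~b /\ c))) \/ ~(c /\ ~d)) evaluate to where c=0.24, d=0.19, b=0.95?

~d: Łukasiewicz ¬ gives 1 − 0.19 = 0.81
~b: Łukasiewicz ¬ gives 1 − 0.95 = 0.05
(~b /\ c) = min(0.05, 0.24) = 0.05
~(~b /\ c): Łukasiewicz ¬ gives 1 − 0.05 = 0.95
(~d -> ~(~b /\ c)): min(1, 1 − 0.81 + 0.95) = 1
~(~d -> ~(~b /\ c)): Łukasiewicz ¬ gives 1 − 1 = 0
(b -> ~(~d -> ~(~b /\ c))): min(1, 1 − 0.95 + 0) = 0.05
~d: Łukasiewicz ¬ gives 1 − 0.19 = 0.81
(c /\ ~d) = min(0.24, 0.81) = 0.24
~(c /\ ~d): Łukasiewicz ¬ gives 1 − 0.24 = 0.76
((b -> ~(~d -> ~(~b /\ c))) \/ ~(c /\ ~d)) = max(0.05, 0.76) = 0.76

0.76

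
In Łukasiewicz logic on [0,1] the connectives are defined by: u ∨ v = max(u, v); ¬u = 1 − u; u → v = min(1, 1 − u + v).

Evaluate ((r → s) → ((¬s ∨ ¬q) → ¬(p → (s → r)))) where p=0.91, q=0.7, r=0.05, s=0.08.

(r → s): min(1, 1 − 0.05 + 0.08) = 1
¬s: Łukasiewicz ¬ gives 1 − 0.08 = 0.92
¬q: Łukasiewicz ¬ gives 1 − 0.7 = 0.3
(¬s ∨ ¬q) = max(0.92, 0.3) = 0.92
(s → r): min(1, 1 − 0.08 + 0.05) = 0.97
(p → (s → r)): min(1, 1 − 0.91 + 0.97) = 1
¬(p → (s → r)): Łukasiewicz ¬ gives 1 − 1 = 0
((¬s ∨ ¬q) → ¬(p → (s → r))): min(1, 1 − 0.92 + 0) = 0.08
((r → s) → ((¬s ∨ ¬q) → ¬(p → (s → r)))): min(1, 1 − 1 + 0.08) = 0.08

0.08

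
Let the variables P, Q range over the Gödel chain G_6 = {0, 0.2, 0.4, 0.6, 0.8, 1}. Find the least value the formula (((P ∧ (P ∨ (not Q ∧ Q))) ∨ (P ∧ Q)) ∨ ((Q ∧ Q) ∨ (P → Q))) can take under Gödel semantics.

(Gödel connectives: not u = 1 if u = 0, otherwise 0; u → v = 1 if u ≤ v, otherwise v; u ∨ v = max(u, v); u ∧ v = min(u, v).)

0.20

The minimum is attained at P = 0.2, Q = 0:
  not Q: Gödel ¬ of 0 = 1 (operand is 0)
  (not Q ∧ Q) = min(1, 0) = 0
  (P ∨ (not Q ∧ Q)) = max(0.2, 0) = 0.2
  (P ∧ (P ∨ (not Q ∧ Q))) = min(0.2, 0.2) = 0.2
  (P ∧ Q) = min(0.2, 0) = 0
  ((P ∧ (P ∨ (not Q ∧ Q))) ∨ (P ∧ Q)) = max(0.2, 0) = 0.2
  (Q ∧ Q) = min(0, 0) = 0
  (P → Q): 0.2 > 0, so result = 0
  ((Q ∧ Q) ∨ (P → Q)) = max(0, 0) = 0
  (((P ∧ (P ∨ (not Q ∧ Q))) ∨ (P ∧ Q)) ∨ ((Q ∧ Q) ∨ (P → Q))) = max(0.2, 0) = 0.2
Checking all 36 assignments confirms none give a value below 0.20.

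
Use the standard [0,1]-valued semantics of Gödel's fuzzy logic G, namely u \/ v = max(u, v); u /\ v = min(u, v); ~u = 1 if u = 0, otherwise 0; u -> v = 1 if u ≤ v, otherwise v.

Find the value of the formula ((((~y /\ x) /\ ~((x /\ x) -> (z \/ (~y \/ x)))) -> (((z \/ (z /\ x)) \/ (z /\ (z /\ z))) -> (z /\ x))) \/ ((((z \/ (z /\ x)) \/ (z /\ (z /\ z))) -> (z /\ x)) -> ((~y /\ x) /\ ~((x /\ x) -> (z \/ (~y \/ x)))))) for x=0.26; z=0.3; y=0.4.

1.00

~y: Gödel ¬ of 0.4 = 0 (operand ≠ 0)
(~y /\ x) = min(0, 0.26) = 0
(x /\ x) = min(0.26, 0.26) = 0.26
~y: Gödel ¬ of 0.4 = 0 (operand ≠ 0)
(~y \/ x) = max(0, 0.26) = 0.26
(z \/ (~y \/ x)) = max(0.3, 0.26) = 0.3
((x /\ x) -> (z \/ (~y \/ x))): 0.26 ≤ 0.3, so result = 1
~((x /\ x) -> (z \/ (~y \/ x))): Gödel ¬ of 1 = 0 (operand ≠ 0)
((~y /\ x) /\ ~((x /\ x) -> (z \/ (~y \/ x)))) = min(0, 0) = 0
(z /\ x) = min(0.3, 0.26) = 0.26
(z \/ (z /\ x)) = max(0.3, 0.26) = 0.3
(z /\ z) = min(0.3, 0.3) = 0.3
(z /\ (z /\ z)) = min(0.3, 0.3) = 0.3
((z \/ (z /\ x)) \/ (z /\ (z /\ z))) = max(0.3, 0.3) = 0.3
(z /\ x) = min(0.3, 0.26) = 0.26
(((z \/ (z /\ x)) \/ (z /\ (z /\ z))) -> (z /\ x)): 0.3 > 0.26, so result = 0.26
(((~y /\ x) /\ ~((x /\ x) -> (z \/ (~y \/ x)))) -> (((z \/ (z /\ x)) \/ (z /\ (z /\ z))) -> (z /\ x))): 0 ≤ 0.26, so result = 1
(z /\ x) = min(0.3, 0.26) = 0.26
(z \/ (z /\ x)) = max(0.3, 0.26) = 0.3
(z /\ z) = min(0.3, 0.3) = 0.3
(z /\ (z /\ z)) = min(0.3, 0.3) = 0.3
((z \/ (z /\ x)) \/ (z /\ (z /\ z))) = max(0.3, 0.3) = 0.3
(z /\ x) = min(0.3, 0.26) = 0.26
(((z \/ (z /\ x)) \/ (z /\ (z /\ z))) -> (z /\ x)): 0.3 > 0.26, so result = 0.26
~y: Gödel ¬ of 0.4 = 0 (operand ≠ 0)
(~y /\ x) = min(0, 0.26) = 0
(x /\ x) = min(0.26, 0.26) = 0.26
~y: Gödel ¬ of 0.4 = 0 (operand ≠ 0)
(~y \/ x) = max(0, 0.26) = 0.26
(z \/ (~y \/ x)) = max(0.3, 0.26) = 0.3
((x /\ x) -> (z \/ (~y \/ x))): 0.26 ≤ 0.3, so result = 1
~((x /\ x) -> (z \/ (~y \/ x))): Gödel ¬ of 1 = 0 (operand ≠ 0)
((~y /\ x) /\ ~((x /\ x) -> (z \/ (~y \/ x)))) = min(0, 0) = 0
((((z \/ (z /\ x)) \/ (z /\ (z /\ z))) -> (z /\ x)) -> ((~y /\ x) /\ ~((x /\ x) -> (z \/ (~y \/ x))))): 0.26 > 0, so result = 0
((((~y /\ x) /\ ~((x /\ x) -> (z \/ (~y \/ x)))) -> (((z \/ (z /\ x)) \/ (z /\ (z /\ z))) -> (z /\ x))) \/ ((((z \/ (z /\ x)) \/ (z /\ (z /\ z))) -> (z /\ x)) -> ((~y /\ x) /\ ~((x /\ x) -> (z \/ (~y \/ x)))))) = max(1, 0) = 1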